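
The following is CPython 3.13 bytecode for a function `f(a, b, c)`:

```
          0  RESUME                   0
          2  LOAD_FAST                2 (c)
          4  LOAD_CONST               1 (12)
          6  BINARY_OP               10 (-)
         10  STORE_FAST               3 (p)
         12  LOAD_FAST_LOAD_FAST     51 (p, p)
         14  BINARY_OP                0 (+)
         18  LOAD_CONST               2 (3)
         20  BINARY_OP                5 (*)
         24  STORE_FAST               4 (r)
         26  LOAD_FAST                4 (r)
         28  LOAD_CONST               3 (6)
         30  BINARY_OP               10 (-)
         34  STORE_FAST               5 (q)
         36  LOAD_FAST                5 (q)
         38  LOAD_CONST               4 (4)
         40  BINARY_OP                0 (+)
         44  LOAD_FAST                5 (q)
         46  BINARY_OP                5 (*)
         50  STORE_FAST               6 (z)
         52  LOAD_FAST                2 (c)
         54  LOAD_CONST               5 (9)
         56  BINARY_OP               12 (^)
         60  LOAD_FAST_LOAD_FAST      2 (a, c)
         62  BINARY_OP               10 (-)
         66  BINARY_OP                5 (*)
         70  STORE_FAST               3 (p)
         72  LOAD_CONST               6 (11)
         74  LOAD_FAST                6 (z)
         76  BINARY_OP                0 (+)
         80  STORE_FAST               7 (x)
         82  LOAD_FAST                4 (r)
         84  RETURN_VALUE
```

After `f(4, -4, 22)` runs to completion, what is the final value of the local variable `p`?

-558

LOAD_FAST c → push 22. Stack: [22]
LOAD_CONST → push 12. Stack: [22, 12]
BINARY_OP - → 22 - 12 = 10. Stack: [10]
STORE_FAST p → p=10. Stack: []
LOAD_FAST_LOAD_FAST p,p → push 10,10. Stack: [10, 10]
BINARY_OP + → 10 + 10 = 20. Stack: [20]
LOAD_CONST → push 3. Stack: [20, 3]
BINARY_OP * → 20 * 3 = 60. Stack: [60]
STORE_FAST r → r=60. Stack: []
LOAD_FAST r → push 60. Stack: [60]
LOAD_CONST → push 6. Stack: [60, 6]
BINARY_OP - → 60 - 6 = 54. Stack: [54]
STORE_FAST q → q=54. Stack: []
LOAD_FAST q → push 54. Stack: [54]
LOAD_CONST → push 4. Stack: [54, 4]
BINARY_OP + → 54 + 4 = 58. Stack: [58]
LOAD_FAST q → push 54. Stack: [58, 54]
BINARY_OP * → 58 * 54 = 3132. Stack: [3132]
STORE_FAST z → z=3132. Stack: []
LOAD_FAST c → push 22. Stack: [22]
LOAD_CONST → push 9. Stack: [22, 9]
BINARY_OP ^ → 22 ^ 9 = 31. Stack: [31]
LOAD_FAST_LOAD_FAST a,c → push 4,22. Stack: [31, 4, 22]
BINARY_OP - → 4 - 22 = -18. Stack: [31, -18]
BINARY_OP * → 31 * -18 = -558. Stack: [-558]
STORE_FAST p → p=-558. Stack: []
LOAD_CONST → push 11. Stack: [11]
LOAD_FAST z → push 3132. Stack: [11, 3132]
BINARY_OP + → 11 + 3132 = 3143. Stack: [3143]
STORE_FAST x → x=3143. Stack: []
LOAD_FAST r → push 60. Stack: [60]
RETURN_VALUE → return 60.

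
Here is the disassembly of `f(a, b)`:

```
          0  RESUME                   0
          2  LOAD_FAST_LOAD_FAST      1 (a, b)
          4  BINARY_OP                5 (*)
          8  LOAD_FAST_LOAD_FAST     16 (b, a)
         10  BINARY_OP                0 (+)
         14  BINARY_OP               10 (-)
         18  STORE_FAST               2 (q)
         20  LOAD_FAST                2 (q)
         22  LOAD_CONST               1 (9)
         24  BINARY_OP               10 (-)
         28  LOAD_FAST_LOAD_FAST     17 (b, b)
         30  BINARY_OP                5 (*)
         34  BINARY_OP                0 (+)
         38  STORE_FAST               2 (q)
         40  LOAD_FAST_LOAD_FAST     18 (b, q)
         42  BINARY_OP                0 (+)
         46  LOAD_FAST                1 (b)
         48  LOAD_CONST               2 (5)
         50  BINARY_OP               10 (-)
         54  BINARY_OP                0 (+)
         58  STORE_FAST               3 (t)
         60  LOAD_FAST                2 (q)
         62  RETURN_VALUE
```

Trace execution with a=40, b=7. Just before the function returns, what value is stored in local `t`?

LOAD_FAST_LOAD_FAST a,b → push 40,7. Stack: [40, 7]
BINARY_OP * → 40 * 7 = 280. Stack: [280]
LOAD_FAST_LOAD_FAST b,a → push 7,40. Stack: [280, 7, 40]
BINARY_OP + → 7 + 40 = 47. Stack: [280, 47]
BINARY_OP - → 280 - 47 = 233. Stack: [233]
STORE_FAST q → q=233. Stack: []
LOAD_FAST q → push 233. Stack: [233]
LOAD_CONST → push 9. Stack: [233, 9]
BINARY_OP - → 233 - 9 = 224. Stack: [224]
LOAD_FAST_LOAD_FAST b,b → push 7,7. Stack: [224, 7, 7]
BINARY_OP * → 7 * 7 = 49. Stack: [224, 49]
BINARY_OP + → 224 + 49 = 273. Stack: [273]
STORE_FAST q → q=273. Stack: []
LOAD_FAST_LOAD_FAST b,q → push 7,273. Stack: [7, 273]
BINARY_OP + → 7 + 273 = 280. Stack: [280]
LOAD_FAST b → push 7. Stack: [280, 7]
LOAD_CONST → push 5. Stack: [280, 7, 5]
BINARY_OP - → 7 - 5 = 2. Stack: [280, 2]
BINARY_OP + → 280 + 2 = 282. Stack: [282]
STORE_FAST t → t=282. Stack: []
LOAD_FAST q → push 273. Stack: [273]
RETURN_VALUE → return 273.

282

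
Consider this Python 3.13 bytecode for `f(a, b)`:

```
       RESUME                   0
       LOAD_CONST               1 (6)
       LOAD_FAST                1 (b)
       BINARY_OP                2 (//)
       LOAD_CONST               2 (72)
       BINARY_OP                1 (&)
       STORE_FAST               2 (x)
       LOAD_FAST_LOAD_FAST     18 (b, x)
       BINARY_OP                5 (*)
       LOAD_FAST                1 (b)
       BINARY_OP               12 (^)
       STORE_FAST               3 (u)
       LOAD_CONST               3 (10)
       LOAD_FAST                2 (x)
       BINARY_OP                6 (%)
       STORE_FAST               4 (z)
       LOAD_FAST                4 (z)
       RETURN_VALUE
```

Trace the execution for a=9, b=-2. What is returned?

10

LOAD_CONST → push 6. Stack: [6]
LOAD_FAST b → push -2. Stack: [6, -2]
BINARY_OP // → 6 // -2 = -3. Stack: [-3]
LOAD_CONST → push 72. Stack: [-3, 72]
BINARY_OP & → -3 & 72 = 72. Stack: [72]
STORE_FAST x → x=72. Stack: []
LOAD_FAST_LOAD_FAST b,x → push -2,72. Stack: [-2, 72]
BINARY_OP * → -2 * 72 = -144. Stack: [-144]
LOAD_FAST b → push -2. Stack: [-144, -2]
BINARY_OP ^ → -144 ^ -2 = 142. Stack: [142]
STORE_FAST u → u=142. Stack: []
LOAD_CONST → push 10. Stack: [10]
LOAD_FAST x → push 72. Stack: [10, 72]
BINARY_OP % → 10 % 72 = 10. Stack: [10]
STORE_FAST z → z=10. Stack: []
LOAD_FAST z → push 10. Stack: [10]
RETURN_VALUE → return 10.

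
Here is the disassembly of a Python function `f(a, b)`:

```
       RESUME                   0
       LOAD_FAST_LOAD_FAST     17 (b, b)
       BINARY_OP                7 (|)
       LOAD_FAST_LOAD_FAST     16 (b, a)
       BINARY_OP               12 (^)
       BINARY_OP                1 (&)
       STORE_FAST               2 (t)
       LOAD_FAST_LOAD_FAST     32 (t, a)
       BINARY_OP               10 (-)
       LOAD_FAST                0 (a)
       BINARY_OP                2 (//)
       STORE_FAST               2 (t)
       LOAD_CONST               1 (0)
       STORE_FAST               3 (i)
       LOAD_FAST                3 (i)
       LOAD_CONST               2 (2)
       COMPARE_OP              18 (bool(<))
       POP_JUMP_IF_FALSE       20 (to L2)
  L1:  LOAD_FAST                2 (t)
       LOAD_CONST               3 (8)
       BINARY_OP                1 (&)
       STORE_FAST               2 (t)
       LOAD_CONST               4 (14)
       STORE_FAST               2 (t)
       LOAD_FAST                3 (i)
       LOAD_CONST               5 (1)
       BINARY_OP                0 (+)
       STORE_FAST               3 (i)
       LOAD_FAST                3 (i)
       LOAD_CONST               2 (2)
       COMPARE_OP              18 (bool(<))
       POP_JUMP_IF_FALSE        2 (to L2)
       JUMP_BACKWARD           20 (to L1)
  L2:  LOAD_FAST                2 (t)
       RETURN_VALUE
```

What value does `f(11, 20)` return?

14

LOAD_FAST_LOAD_FAST b,b → push 20,20. Stack: [20, 20]
BINARY_OP | → 20 | 20 = 20. Stack: [20]
LOAD_FAST_LOAD_FAST b,a → push 20,11. Stack: [20, 20, 11]
BINARY_OP ^ → 20 ^ 11 = 31. Stack: [20, 31]
BINARY_OP & → 20 & 31 = 20. Stack: [20]
STORE_FAST t → t=20. Stack: []
LOAD_FAST_LOAD_FAST t,a → push 20,11. Stack: [20, 11]
BINARY_OP - → 20 - 11 = 9. Stack: [9]
LOAD_FAST a → push 11. Stack: [9, 11]
BINARY_OP // → 9 // 11 = 0. Stack: [0]
STORE_FAST t → t=0. Stack: []
LOAD_CONST → push 0. Stack: [0]
STORE_FAST i → i=0. Stack: []
LOAD_FAST i → push 0. Stack: [0]
LOAD_CONST → push 2. Stack: [0, 2]
COMPARE_OP bool(<) → 0 vs 2 = True. Stack: [True]
POP_JUMP_IF_FALSE → pop True; no jump. Stack: []
LOAD_FAST t → push 0. Stack: [0]
LOAD_CONST → push 8. Stack: [0, 8]
BINARY_OP & → 0 & 8 = 0. Stack: [0]
STORE_FAST t → t=0. Stack: []
LOAD_CONST → push 14. Stack: [14]
STORE_FAST t → t=14. Stack: []
LOAD_FAST i → push 0. Stack: [0]
LOAD_CONST → push 1. Stack: [0, 1]
BINARY_OP + → 0 + 1 = 1. Stack: [1]
STORE_FAST i → i=1. Stack: []
LOAD_FAST i → push 1. Stack: [1]
LOAD_CONST → push 2. Stack: [1, 2]
COMPARE_OP bool(<) → 1 vs 2 = True. Stack: [True]
POP_JUMP_IF_FALSE → pop True; no jump. Stack: []
LOAD_FAST t → push 14. Stack: [14]
LOAD_CONST → push 8. Stack: [14, 8]
BINARY_OP & → 14 & 8 = 8. Stack: [8]
STORE_FAST t → t=8. Stack: []
LOAD_CONST → push 14. Stack: [14]
STORE_FAST t → t=14. Stack: []
LOAD_FAST i → push 1. Stack: [1]
LOAD_CONST → push 1. Stack: [1, 1]
BINARY_OP + → 1 + 1 = 2. Stack: [2]
STORE_FAST i → i=2. Stack: []
LOAD_FAST i → push 2. Stack: [2]
LOAD_CONST → push 2. Stack: [2, 2]
COMPARE_OP bool(<) → 2 vs 2 = False. Stack: [False]
POP_JUMP_IF_FALSE → pop False; jump. Stack: []
LOAD_FAST t → push 14. Stack: [14]
RETURN_VALUE → return 14.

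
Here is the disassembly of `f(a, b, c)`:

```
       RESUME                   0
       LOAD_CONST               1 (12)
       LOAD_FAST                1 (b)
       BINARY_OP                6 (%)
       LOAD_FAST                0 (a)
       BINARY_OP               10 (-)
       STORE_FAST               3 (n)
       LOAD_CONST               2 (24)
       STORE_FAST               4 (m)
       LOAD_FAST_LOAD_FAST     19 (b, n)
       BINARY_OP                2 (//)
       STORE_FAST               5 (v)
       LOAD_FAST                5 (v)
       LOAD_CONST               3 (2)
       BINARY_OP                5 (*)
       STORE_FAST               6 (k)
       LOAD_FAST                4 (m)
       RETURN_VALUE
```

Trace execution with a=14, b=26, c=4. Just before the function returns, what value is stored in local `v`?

LOAD_CONST → push 12. Stack: [12]
LOAD_FAST b → push 26. Stack: [12, 26]
BINARY_OP % → 12 % 26 = 12. Stack: [12]
LOAD_FAST a → push 14. Stack: [12, 14]
BINARY_OP - → 12 - 14 = -2. Stack: [-2]
STORE_FAST n → n=-2. Stack: []
LOAD_CONST → push 24. Stack: [24]
STORE_FAST m → m=24. Stack: []
LOAD_FAST_LOAD_FAST b,n → push 26,-2. Stack: [26, -2]
BINARY_OP // → 26 // -2 = -13. Stack: [-13]
STORE_FAST v → v=-13. Stack: []
LOAD_FAST v → push -13. Stack: [-13]
LOAD_CONST → push 2. Stack: [-13, 2]
BINARY_OP * → -13 * 2 = -26. Stack: [-26]
STORE_FAST k → k=-26. Stack: []
LOAD_FAST m → push 24. Stack: [24]
RETURN_VALUE → return 24.

-13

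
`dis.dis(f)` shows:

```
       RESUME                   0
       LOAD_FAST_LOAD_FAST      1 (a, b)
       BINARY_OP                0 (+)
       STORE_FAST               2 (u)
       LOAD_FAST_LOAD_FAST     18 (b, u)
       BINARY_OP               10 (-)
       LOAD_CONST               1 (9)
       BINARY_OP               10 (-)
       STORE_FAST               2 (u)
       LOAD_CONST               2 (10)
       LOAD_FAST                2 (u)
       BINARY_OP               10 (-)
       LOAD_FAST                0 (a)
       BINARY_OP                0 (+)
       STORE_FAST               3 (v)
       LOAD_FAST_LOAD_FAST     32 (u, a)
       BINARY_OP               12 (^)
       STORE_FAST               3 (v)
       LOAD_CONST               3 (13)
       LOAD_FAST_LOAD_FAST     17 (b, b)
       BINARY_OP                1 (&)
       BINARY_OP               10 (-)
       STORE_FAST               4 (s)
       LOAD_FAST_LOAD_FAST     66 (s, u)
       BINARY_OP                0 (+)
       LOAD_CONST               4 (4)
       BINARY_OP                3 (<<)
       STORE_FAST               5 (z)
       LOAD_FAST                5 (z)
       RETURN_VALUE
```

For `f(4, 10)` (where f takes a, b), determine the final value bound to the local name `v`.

-9

LOAD_FAST_LOAD_FAST a,b → push 4,10. Stack: [4, 10]
BINARY_OP + → 4 + 10 = 14. Stack: [14]
STORE_FAST u → u=14. Stack: []
LOAD_FAST_LOAD_FAST b,u → push 10,14. Stack: [10, 14]
BINARY_OP - → 10 - 14 = -4. Stack: [-4]
LOAD_CONST → push 9. Stack: [-4, 9]
BINARY_OP - → -4 - 9 = -13. Stack: [-13]
STORE_FAST u → u=-13. Stack: []
LOAD_CONST → push 10. Stack: [10]
LOAD_FAST u → push -13. Stack: [10, -13]
BINARY_OP - → 10 - -13 = 23. Stack: [23]
LOAD_FAST a → push 4. Stack: [23, 4]
BINARY_OP + → 23 + 4 = 27. Stack: [27]
STORE_FAST v → v=27. Stack: []
LOAD_FAST_LOAD_FAST u,a → push -13,4. Stack: [-13, 4]
BINARY_OP ^ → -13 ^ 4 = -9. Stack: [-9]
STORE_FAST v → v=-9. Stack: []
LOAD_CONST → push 13. Stack: [13]
LOAD_FAST_LOAD_FAST b,b → push 10,10. Stack: [13, 10, 10]
BINARY_OP & → 10 & 10 = 10. Stack: [13, 10]
BINARY_OP - → 13 - 10 = 3. Stack: [3]
STORE_FAST s → s=3. Stack: []
LOAD_FAST_LOAD_FAST s,u → push 3,-13. Stack: [3, -13]
BINARY_OP + → 3 + -13 = -10. Stack: [-10]
LOAD_CONST → push 4. Stack: [-10, 4]
BINARY_OP << → -10 << 4 = -160. Stack: [-160]
STORE_FAST z → z=-160. Stack: []
LOAD_FAST z → push -160. Stack: [-160]
RETURN_VALUE → return -160.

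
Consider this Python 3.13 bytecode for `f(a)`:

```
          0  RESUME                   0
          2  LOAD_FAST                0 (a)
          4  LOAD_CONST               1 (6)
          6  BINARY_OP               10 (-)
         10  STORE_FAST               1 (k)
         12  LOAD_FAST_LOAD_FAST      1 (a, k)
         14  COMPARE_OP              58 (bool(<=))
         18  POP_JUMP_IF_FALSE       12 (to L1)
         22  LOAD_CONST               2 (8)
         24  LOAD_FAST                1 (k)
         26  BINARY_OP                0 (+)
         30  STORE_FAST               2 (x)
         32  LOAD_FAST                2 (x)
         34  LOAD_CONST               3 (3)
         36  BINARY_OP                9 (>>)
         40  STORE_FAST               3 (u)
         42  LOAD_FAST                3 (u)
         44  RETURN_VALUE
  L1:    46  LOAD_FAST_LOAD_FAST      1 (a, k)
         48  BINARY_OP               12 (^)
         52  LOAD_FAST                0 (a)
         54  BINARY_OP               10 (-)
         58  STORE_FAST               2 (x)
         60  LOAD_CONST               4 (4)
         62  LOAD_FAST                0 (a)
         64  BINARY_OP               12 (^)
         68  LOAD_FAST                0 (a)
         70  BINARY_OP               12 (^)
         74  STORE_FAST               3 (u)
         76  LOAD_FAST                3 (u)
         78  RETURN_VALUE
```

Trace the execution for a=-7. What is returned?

LOAD_FAST a → push -7. Stack: [-7]
LOAD_CONST → push 6. Stack: [-7, 6]
BINARY_OP - → -7 - 6 = -13. Stack: [-13]
STORE_FAST k → k=-13. Stack: []
LOAD_FAST_LOAD_FAST a,k → push -7,-13. Stack: [-7, -13]
COMPARE_OP bool(<=) → -7 vs -13 = False. Stack: [False]
POP_JUMP_IF_FALSE → pop False; jump. Stack: []
LOAD_FAST_LOAD_FAST a,k → push -7,-13. Stack: [-7, -13]
BINARY_OP ^ → -7 ^ -13 = 10. Stack: [10]
LOAD_FAST a → push -7. Stack: [10, -7]
BINARY_OP - → 10 - -7 = 17. Stack: [17]
STORE_FAST x → x=17. Stack: []
LOAD_CONST → push 4. Stack: [4]
LOAD_FAST a → push -7. Stack: [4, -7]
BINARY_OP ^ → 4 ^ -7 = -3. Stack: [-3]
LOAD_FAST a → push -7. Stack: [-3, -7]
BINARY_OP ^ → -3 ^ -7 = 4. Stack: [4]
STORE_FAST u → u=4. Stack: []
LOAD_FAST u → push 4. Stack: [4]
RETURN_VALUE → return 4.

4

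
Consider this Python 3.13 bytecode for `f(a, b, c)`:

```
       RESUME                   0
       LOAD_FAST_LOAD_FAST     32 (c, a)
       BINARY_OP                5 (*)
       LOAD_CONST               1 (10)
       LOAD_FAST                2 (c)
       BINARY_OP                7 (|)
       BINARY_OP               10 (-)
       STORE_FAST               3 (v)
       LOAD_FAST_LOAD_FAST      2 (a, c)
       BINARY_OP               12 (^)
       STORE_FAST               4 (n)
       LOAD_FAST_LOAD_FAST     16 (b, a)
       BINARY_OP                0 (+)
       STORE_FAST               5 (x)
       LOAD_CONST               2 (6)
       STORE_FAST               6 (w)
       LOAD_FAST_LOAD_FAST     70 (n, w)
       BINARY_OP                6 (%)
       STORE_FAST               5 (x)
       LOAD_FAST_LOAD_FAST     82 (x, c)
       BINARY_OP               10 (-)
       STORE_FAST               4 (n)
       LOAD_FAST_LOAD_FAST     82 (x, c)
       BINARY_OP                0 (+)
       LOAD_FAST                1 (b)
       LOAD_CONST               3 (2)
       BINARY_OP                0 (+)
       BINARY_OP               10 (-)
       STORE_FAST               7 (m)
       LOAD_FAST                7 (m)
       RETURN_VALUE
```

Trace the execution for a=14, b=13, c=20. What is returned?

LOAD_FAST_LOAD_FAST c,a → push 20,14. Stack: [20, 14]
BINARY_OP * → 20 * 14 = 280. Stack: [280]
LOAD_CONST → push 10. Stack: [280, 10]
LOAD_FAST c → push 20. Stack: [280, 10, 20]
BINARY_OP | → 10 | 20 = 30. Stack: [280, 30]
BINARY_OP - → 280 - 30 = 250. Stack: [250]
STORE_FAST v → v=250. Stack: []
LOAD_FAST_LOAD_FAST a,c → push 14,20. Stack: [14, 20]
BINARY_OP ^ → 14 ^ 20 = 26. Stack: [26]
STORE_FAST n → n=26. Stack: []
LOAD_FAST_LOAD_FAST b,a → push 13,14. Stack: [13, 14]
BINARY_OP + → 13 + 14 = 27. Stack: [27]
STORE_FAST x → x=27. Stack: []
LOAD_CONST → push 6. Stack: [6]
STORE_FAST w → w=6. Stack: []
LOAD_FAST_LOAD_FAST n,w → push 26,6. Stack: [26, 6]
BINARY_OP % → 26 % 6 = 2. Stack: [2]
STORE_FAST x → x=2. Stack: []
LOAD_FAST_LOAD_FAST x,c → push 2,20. Stack: [2, 20]
BINARY_OP - → 2 - 20 = -18. Stack: [-18]
STORE_FAST n → n=-18. Stack: []
LOAD_FAST_LOAD_FAST x,c → push 2,20. Stack: [2, 20]
BINARY_OP + → 2 + 20 = 22. Stack: [22]
LOAD_FAST b → push 13. Stack: [22, 13]
LOAD_CONST → push 2. Stack: [22, 13, 2]
BINARY_OP + → 13 + 2 = 15. Stack: [22, 15]
BINARY_OP - → 22 - 15 = 7. Stack: [7]
STORE_FAST m → m=7. Stack: []
LOAD_FAST m → push 7. Stack: [7]
RETURN_VALUE → return 7.

7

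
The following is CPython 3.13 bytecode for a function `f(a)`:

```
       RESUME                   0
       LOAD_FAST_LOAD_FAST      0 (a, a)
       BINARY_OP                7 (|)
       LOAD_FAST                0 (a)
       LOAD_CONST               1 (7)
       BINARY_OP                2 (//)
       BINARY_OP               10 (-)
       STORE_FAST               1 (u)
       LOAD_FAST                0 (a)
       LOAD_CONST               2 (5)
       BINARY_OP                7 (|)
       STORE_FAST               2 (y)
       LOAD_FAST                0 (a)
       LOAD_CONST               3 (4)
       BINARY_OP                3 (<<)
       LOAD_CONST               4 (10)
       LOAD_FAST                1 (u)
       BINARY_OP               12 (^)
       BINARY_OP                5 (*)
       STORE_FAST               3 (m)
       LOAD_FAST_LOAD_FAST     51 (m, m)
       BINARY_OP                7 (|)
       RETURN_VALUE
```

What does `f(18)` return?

7488

LOAD_FAST_LOAD_FAST a,a → push 18,18. Stack: [18, 18]
BINARY_OP | → 18 | 18 = 18. Stack: [18]
LOAD_FAST a → push 18. Stack: [18, 18]
LOAD_CONST → push 7. Stack: [18, 18, 7]
BINARY_OP // → 18 // 7 = 2. Stack: [18, 2]
BINARY_OP - → 18 - 2 = 16. Stack: [16]
STORE_FAST u → u=16. Stack: []
LOAD_FAST a → push 18. Stack: [18]
LOAD_CONST → push 5. Stack: [18, 5]
BINARY_OP | → 18 | 5 = 23. Stack: [23]
STORE_FAST y → y=23. Stack: []
LOAD_FAST a → push 18. Stack: [18]
LOAD_CONST → push 4. Stack: [18, 4]
BINARY_OP << → 18 << 4 = 288. Stack: [288]
LOAD_CONST → push 10. Stack: [288, 10]
LOAD_FAST u → push 16. Stack: [288, 10, 16]
BINARY_OP ^ → 10 ^ 16 = 26. Stack: [288, 26]
BINARY_OP * → 288 * 26 = 7488. Stack: [7488]
STORE_FAST m → m=7488. Stack: []
LOAD_FAST_LOAD_FAST m,m → push 7488,7488. Stack: [7488, 7488]
BINARY_OP | → 7488 | 7488 = 7488. Stack: [7488]
RETURN_VALUE → return 7488.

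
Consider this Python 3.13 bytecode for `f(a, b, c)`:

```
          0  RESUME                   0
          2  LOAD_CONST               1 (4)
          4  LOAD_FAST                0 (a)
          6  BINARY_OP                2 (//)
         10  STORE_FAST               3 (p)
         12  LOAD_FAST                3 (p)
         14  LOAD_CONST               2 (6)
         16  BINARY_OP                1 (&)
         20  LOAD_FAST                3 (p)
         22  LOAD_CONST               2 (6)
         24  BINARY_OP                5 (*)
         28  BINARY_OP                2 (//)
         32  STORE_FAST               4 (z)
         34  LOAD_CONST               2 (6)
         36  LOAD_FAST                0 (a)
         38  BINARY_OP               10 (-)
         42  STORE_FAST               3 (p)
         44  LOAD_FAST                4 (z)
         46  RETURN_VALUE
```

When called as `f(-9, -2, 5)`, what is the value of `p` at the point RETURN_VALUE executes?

15

LOAD_CONST → push 4. Stack: [4]
LOAD_FAST a → push -9. Stack: [4, -9]
BINARY_OP // → 4 // -9 = -1. Stack: [-1]
STORE_FAST p → p=-1. Stack: []
LOAD_FAST p → push -1. Stack: [-1]
LOAD_CONST → push 6. Stack: [-1, 6]
BINARY_OP & → -1 & 6 = 6. Stack: [6]
LOAD_FAST p → push -1. Stack: [6, -1]
LOAD_CONST → push 6. Stack: [6, -1, 6]
BINARY_OP * → -1 * 6 = -6. Stack: [6, -6]
BINARY_OP // → 6 // -6 = -1. Stack: [-1]
STORE_FAST z → z=-1. Stack: []
LOAD_CONST → push 6. Stack: [6]
LOAD_FAST a → push -9. Stack: [6, -9]
BINARY_OP - → 6 - -9 = 15. Stack: [15]
STORE_FAST p → p=15. Stack: []
LOAD_FAST z → push -1. Stack: [-1]
RETURN_VALUE → return -1.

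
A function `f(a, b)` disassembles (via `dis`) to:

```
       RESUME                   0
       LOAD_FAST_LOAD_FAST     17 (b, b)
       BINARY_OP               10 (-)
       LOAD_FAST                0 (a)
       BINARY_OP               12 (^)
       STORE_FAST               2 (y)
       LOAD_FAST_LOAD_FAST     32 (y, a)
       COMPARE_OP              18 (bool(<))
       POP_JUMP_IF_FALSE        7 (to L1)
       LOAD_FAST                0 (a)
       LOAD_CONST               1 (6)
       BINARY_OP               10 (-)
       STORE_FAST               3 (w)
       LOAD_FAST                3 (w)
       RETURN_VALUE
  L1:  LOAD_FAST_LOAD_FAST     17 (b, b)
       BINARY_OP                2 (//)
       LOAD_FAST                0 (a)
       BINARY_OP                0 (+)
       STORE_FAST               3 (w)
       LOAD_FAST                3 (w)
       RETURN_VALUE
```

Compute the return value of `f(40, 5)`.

LOAD_FAST_LOAD_FAST b,b → push 5,5. Stack: [5, 5]
BINARY_OP - → 5 - 5 = 0. Stack: [0]
LOAD_FAST a → push 40. Stack: [0, 40]
BINARY_OP ^ → 0 ^ 40 = 40. Stack: [40]
STORE_FAST y → y=40. Stack: []
LOAD_FAST_LOAD_FAST y,a → push 40,40. Stack: [40, 40]
COMPARE_OP bool(<) → 40 vs 40 = False. Stack: [False]
POP_JUMP_IF_FALSE → pop False; jump. Stack: []
LOAD_FAST_LOAD_FAST b,b → push 5,5. Stack: [5, 5]
BINARY_OP // → 5 // 5 = 1. Stack: [1]
LOAD_FAST a → push 40. Stack: [1, 40]
BINARY_OP + → 1 + 40 = 41. Stack: [41]
STORE_FAST w → w=41. Stack: []
LOAD_FAST w → push 41. Stack: [41]
RETURN_VALUE → return 41.

41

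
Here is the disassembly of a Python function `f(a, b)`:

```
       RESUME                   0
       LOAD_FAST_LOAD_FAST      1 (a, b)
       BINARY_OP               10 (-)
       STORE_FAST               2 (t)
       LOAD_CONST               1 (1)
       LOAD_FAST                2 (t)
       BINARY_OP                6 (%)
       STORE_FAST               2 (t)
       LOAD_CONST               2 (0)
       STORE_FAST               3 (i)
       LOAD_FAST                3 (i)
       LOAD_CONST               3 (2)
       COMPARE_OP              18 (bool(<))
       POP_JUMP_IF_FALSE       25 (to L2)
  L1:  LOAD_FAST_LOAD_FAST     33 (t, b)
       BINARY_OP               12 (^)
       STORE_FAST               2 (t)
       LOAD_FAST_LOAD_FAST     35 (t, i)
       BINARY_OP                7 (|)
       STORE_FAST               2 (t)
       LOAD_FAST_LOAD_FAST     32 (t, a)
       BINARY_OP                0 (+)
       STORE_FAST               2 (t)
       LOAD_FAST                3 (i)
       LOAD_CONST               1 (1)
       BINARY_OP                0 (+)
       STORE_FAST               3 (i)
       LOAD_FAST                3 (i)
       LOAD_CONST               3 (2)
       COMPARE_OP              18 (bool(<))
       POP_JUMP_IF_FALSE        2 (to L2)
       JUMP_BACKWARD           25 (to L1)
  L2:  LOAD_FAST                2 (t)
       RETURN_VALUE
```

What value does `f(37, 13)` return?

LOAD_FAST_LOAD_FAST a,b → push 37,13. Stack: [37, 13]
BINARY_OP - → 37 - 13 = 24. Stack: [24]
STORE_FAST t → t=24. Stack: []
LOAD_CONST → push 1. Stack: [1]
LOAD_FAST t → push 24. Stack: [1, 24]
BINARY_OP % → 1 % 24 = 1. Stack: [1]
STORE_FAST t → t=1. Stack: []
LOAD_CONST → push 0. Stack: [0]
STORE_FAST i → i=0. Stack: []
LOAD_FAST i → push 0. Stack: [0]
LOAD_CONST → push 2. Stack: [0, 2]
COMPARE_OP bool(<) → 0 vs 2 = True. Stack: [True]
POP_JUMP_IF_FALSE → pop True; no jump. Stack: []
LOAD_FAST_LOAD_FAST t,b → push 1,13. Stack: [1, 13]
BINARY_OP ^ → 1 ^ 13 = 12. Stack: [12]
STORE_FAST t → t=12. Stack: []
LOAD_FAST_LOAD_FAST t,i → push 12,0. Stack: [12, 0]
BINARY_OP | → 12 | 0 = 12. Stack: [12]
STORE_FAST t → t=12. Stack: []
LOAD_FAST_LOAD_FAST t,a → push 12,37. Stack: [12, 37]
BINARY_OP + → 12 + 37 = 49. Stack: [49]
STORE_FAST t → t=49. Stack: []
LOAD_FAST i → push 0. Stack: [0]
LOAD_CONST → push 1. Stack: [0, 1]
BINARY_OP + → 0 + 1 = 1. Stack: [1]
STORE_FAST i → i=1. Stack: []
LOAD_FAST i → push 1. Stack: [1]
LOAD_CONST → push 2. Stack: [1, 2]
COMPARE_OP bool(<) → 1 vs 2 = True. Stack: [True]
POP_JUMP_IF_FALSE → pop True; no jump. Stack: []
LOAD_FAST_LOAD_FAST t,b → push 49,13. Stack: [49, 13]
BINARY_OP ^ → 49 ^ 13 = 60. Stack: [60]
STORE_FAST t → t=60. Stack: []
LOAD_FAST_LOAD_FAST t,i → push 60,1. Stack: [60, 1]
BINARY_OP | → 60 | 1 = 61. Stack: [61]
STORE_FAST t → t=61. Stack: []
LOAD_FAST_LOAD_FAST t,a → push 61,37. Stack: [61, 37]
BINARY_OP + → 61 + 37 = 98. Stack: [98]
STORE_FAST t → t=98. Stack: []
LOAD_FAST i → push 1. Stack: [1]
LOAD_CONST → push 1. Stack: [1, 1]
BINARY_OP + → 1 + 1 = 2. Stack: [2]
STORE_FAST i → i=2. Stack: []
LOAD_FAST i → push 2. Stack: [2]
LOAD_CONST → push 2. Stack: [2, 2]
COMPARE_OP bool(<) → 2 vs 2 = False. Stack: [False]
POP_JUMP_IF_FALSE → pop False; jump. Stack: []
LOAD_FAST t → push 98. Stack: [98]
RETURN_VALUE → return 98.

98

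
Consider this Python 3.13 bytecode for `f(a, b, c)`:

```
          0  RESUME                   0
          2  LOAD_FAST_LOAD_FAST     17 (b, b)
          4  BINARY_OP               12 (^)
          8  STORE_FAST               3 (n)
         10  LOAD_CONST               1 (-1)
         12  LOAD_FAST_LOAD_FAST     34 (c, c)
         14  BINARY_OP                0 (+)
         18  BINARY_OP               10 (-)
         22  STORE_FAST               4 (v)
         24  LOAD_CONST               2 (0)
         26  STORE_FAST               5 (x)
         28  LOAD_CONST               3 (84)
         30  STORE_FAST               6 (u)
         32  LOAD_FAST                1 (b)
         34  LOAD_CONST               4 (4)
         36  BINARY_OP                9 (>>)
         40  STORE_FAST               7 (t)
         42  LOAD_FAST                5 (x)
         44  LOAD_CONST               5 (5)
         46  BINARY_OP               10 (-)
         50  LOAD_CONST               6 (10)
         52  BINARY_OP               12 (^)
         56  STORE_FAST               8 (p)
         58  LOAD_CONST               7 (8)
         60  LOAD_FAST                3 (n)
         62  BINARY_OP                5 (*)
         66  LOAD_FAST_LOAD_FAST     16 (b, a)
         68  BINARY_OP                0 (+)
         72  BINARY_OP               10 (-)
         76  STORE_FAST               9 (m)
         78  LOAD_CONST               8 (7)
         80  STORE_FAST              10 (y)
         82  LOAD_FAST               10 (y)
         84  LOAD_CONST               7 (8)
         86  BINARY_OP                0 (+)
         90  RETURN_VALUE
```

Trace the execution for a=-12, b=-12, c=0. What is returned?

15

LOAD_FAST_LOAD_FAST b,b → push -12,-12. Stack: [-12, -12]
BINARY_OP ^ → -12 ^ -12 = 0. Stack: [0]
STORE_FAST n → n=0. Stack: []
LOAD_CONST → push -1. Stack: [-1]
LOAD_FAST_LOAD_FAST c,c → push 0,0. Stack: [-1, 0, 0]
BINARY_OP + → 0 + 0 = 0. Stack: [-1, 0]
BINARY_OP - → -1 - 0 = -1. Stack: [-1]
STORE_FAST v → v=-1. Stack: []
LOAD_CONST → push 0. Stack: [0]
STORE_FAST x → x=0. Stack: []
LOAD_CONST → push 84. Stack: [84]
STORE_FAST u → u=84. Stack: []
LOAD_FAST b → push -12. Stack: [-12]
LOAD_CONST → push 4. Stack: [-12, 4]
BINARY_OP >> → -12 >> 4 = -1. Stack: [-1]
STORE_FAST t → t=-1. Stack: []
LOAD_FAST x → push 0. Stack: [0]
LOAD_CONST → push 5. Stack: [0, 5]
BINARY_OP - → 0 - 5 = -5. Stack: [-5]
LOAD_CONST → push 10. Stack: [-5, 10]
BINARY_OP ^ → -5 ^ 10 = -15. Stack: [-15]
STORE_FAST p → p=-15. Stack: []
LOAD_CONST → push 8. Stack: [8]
LOAD_FAST n → push 0. Stack: [8, 0]
BINARY_OP * → 8 * 0 = 0. Stack: [0]
LOAD_FAST_LOAD_FAST b,a → push -12,-12. Stack: [0, -12, -12]
BINARY_OP + → -12 + -12 = -24. Stack: [0, -24]
BINARY_OP - → 0 - -24 = 24. Stack: [24]
STORE_FAST m → m=24. Stack: []
LOAD_CONST → push 7. Stack: [7]
STORE_FAST y → y=7. Stack: []
LOAD_FAST y → push 7. Stack: [7]
LOAD_CONST → push 8. Stack: [7, 8]
BINARY_OP + → 7 + 8 = 15. Stack: [15]
RETURN_VALUE → return 15.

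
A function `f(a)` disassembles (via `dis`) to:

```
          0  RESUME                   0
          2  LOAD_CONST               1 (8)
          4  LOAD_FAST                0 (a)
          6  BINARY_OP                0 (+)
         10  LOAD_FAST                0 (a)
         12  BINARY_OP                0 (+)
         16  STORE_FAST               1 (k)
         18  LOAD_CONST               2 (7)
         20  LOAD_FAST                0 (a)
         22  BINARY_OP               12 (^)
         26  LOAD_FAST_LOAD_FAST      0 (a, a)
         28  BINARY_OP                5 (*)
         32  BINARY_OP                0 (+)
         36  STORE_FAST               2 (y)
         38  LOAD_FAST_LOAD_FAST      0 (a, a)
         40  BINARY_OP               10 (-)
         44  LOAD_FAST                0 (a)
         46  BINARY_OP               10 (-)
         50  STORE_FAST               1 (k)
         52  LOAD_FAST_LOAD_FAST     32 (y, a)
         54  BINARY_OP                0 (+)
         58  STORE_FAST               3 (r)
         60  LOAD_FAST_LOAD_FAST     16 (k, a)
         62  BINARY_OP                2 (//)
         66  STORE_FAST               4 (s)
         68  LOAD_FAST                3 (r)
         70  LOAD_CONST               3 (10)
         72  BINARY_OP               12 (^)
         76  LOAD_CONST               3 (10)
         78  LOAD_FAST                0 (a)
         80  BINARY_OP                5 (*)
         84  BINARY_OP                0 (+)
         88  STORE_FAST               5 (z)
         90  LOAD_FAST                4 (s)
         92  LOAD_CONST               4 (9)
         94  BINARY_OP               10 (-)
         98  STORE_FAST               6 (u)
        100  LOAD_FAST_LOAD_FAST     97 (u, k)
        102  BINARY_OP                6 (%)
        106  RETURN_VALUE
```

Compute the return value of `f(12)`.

LOAD_CONST → push 8. Stack: [8]
LOAD_FAST a → push 12. Stack: [8, 12]
BINARY_OP + → 8 + 12 = 20. Stack: [20]
LOAD_FAST a → push 12. Stack: [20, 12]
BINARY_OP + → 20 + 12 = 32. Stack: [32]
STORE_FAST k → k=32. Stack: []
LOAD_CONST → push 7. Stack: [7]
LOAD_FAST a → push 12. Stack: [7, 12]
BINARY_OP ^ → 7 ^ 12 = 11. Stack: [11]
LOAD_FAST_LOAD_FAST a,a → push 12,12. Stack: [11, 12, 12]
BINARY_OP * → 12 * 12 = 144. Stack: [11, 144]
BINARY_OP + → 11 + 144 = 155. Stack: [155]
STORE_FAST y → y=155. Stack: []
LOAD_FAST_LOAD_FAST a,a → push 12,12. Stack: [12, 12]
BINARY_OP - → 12 - 12 = 0. Stack: [0]
LOAD_FAST a → push 12. Stack: [0, 12]
BINARY_OP - → 0 - 12 = -12. Stack: [-12]
STORE_FAST k → k=-12. Stack: []
LOAD_FAST_LOAD_FAST y,a → push 155,12. Stack: [155, 12]
BINARY_OP + → 155 + 12 = 167. Stack: [167]
STORE_FAST r → r=167. Stack: []
LOAD_FAST_LOAD_FAST k,a → push -12,12. Stack: [-12, 12]
BINARY_OP // → -12 // 12 = -1. Stack: [-1]
STORE_FAST s → s=-1. Stack: []
LOAD_FAST r → push 167. Stack: [167]
LOAD_CONST → push 10. Stack: [167, 10]
BINARY_OP ^ → 167 ^ 10 = 173. Stack: [173]
LOAD_CONST → push 10. Stack: [173, 10]
LOAD_FAST a → push 12. Stack: [173, 10, 12]
BINARY_OP * → 10 * 12 = 120. Stack: [173, 120]
BINARY_OP + → 173 + 120 = 293. Stack: [293]
STORE_FAST z → z=293. Stack: []
LOAD_FAST s → push -1. Stack: [-1]
LOAD_CONST → push 9. Stack: [-1, 9]
BINARY_OP - → -1 - 9 = -10. Stack: [-10]
STORE_FAST u → u=-10. Stack: []
LOAD_FAST_LOAD_FAST u,k → push -10,-12. Stack: [-10, -12]
BINARY_OP % → -10 % -12 = -10. Stack: [-10]
RETURN_VALUE → return -10.

-10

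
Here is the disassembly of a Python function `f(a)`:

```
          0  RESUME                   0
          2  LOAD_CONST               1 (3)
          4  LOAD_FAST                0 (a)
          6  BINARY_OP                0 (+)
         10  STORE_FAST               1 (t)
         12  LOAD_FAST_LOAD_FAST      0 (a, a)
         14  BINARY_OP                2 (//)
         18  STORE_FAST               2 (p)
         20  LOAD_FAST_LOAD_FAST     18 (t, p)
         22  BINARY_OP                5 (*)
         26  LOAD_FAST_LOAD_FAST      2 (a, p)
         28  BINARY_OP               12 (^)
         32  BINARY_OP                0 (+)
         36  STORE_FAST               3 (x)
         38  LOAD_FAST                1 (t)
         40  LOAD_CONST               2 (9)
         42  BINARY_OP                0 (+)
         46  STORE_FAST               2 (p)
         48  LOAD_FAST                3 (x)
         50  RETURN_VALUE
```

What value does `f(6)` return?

LOAD_CONST → push 3. Stack: [3]
LOAD_FAST a → push 6. Stack: [3, 6]
BINARY_OP + → 3 + 6 = 9. Stack: [9]
STORE_FAST t → t=9. Stack: []
LOAD_FAST_LOAD_FAST a,a → push 6,6. Stack: [6, 6]
BINARY_OP // → 6 // 6 = 1. Stack: [1]
STORE_FAST p → p=1. Stack: []
LOAD_FAST_LOAD_FAST t,p → push 9,1. Stack: [9, 1]
BINARY_OP * → 9 * 1 = 9. Stack: [9]
LOAD_FAST_LOAD_FAST a,p → push 6,1. Stack: [9, 6, 1]
BINARY_OP ^ → 6 ^ 1 = 7. Stack: [9, 7]
BINARY_OP + → 9 + 7 = 16. Stack: [16]
STORE_FAST x → x=16. Stack: []
LOAD_FAST t → push 9. Stack: [9]
LOAD_CONST → push 9. Stack: [9, 9]
BINARY_OP + → 9 + 9 = 18. Stack: [18]
STORE_FAST p → p=18. Stack: []
LOAD_FAST x → push 16. Stack: [16]
RETURN_VALUE → return 16.

16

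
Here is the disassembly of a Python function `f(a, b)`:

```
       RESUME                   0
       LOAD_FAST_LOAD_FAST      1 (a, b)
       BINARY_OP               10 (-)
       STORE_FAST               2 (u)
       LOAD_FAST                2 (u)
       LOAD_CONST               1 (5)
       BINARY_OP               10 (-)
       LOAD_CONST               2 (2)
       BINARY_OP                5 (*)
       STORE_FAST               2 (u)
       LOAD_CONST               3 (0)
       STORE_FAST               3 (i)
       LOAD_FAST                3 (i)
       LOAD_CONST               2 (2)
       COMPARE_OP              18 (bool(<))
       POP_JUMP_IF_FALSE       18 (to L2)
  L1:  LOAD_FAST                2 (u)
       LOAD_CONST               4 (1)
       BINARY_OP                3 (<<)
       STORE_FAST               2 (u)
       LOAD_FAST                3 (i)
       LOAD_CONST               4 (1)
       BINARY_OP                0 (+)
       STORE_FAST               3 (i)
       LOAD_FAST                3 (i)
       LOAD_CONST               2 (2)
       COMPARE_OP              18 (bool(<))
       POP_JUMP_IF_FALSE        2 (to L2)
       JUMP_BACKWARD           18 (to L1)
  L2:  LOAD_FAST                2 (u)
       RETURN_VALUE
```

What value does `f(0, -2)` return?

-24

LOAD_FAST_LOAD_FAST a,b → push 0,-2. Stack: [0, -2]
BINARY_OP - → 0 - -2 = 2. Stack: [2]
STORE_FAST u → u=2. Stack: []
LOAD_FAST u → push 2. Stack: [2]
LOAD_CONST → push 5. Stack: [2, 5]
BINARY_OP - → 2 - 5 = -3. Stack: [-3]
LOAD_CONST → push 2. Stack: [-3, 2]
BINARY_OP * → -3 * 2 = -6. Stack: [-6]
STORE_FAST u → u=-6. Stack: []
LOAD_CONST → push 0. Stack: [0]
STORE_FAST i → i=0. Stack: []
LOAD_FAST i → push 0. Stack: [0]
LOAD_CONST → push 2. Stack: [0, 2]
COMPARE_OP bool(<) → 0 vs 2 = True. Stack: [True]
POP_JUMP_IF_FALSE → pop True; no jump. Stack: []
LOAD_FAST u → push -6. Stack: [-6]
LOAD_CONST → push 1. Stack: [-6, 1]
BINARY_OP << → -6 << 1 = -12. Stack: [-12]
STORE_FAST u → u=-12. Stack: []
LOAD_FAST i → push 0. Stack: [0]
LOAD_CONST → push 1. Stack: [0, 1]
BINARY_OP + → 0 + 1 = 1. Stack: [1]
STORE_FAST i → i=1. Stack: []
LOAD_FAST i → push 1. Stack: [1]
LOAD_CONST → push 2. Stack: [1, 2]
COMPARE_OP bool(<) → 1 vs 2 = True. Stack: [True]
POP_JUMP_IF_FALSE → pop True; no jump. Stack: []
LOAD_FAST u → push -12. Stack: [-12]
LOAD_CONST → push 1. Stack: [-12, 1]
BINARY_OP << → -12 << 1 = -24. Stack: [-24]
STORE_FAST u → u=-24. Stack: []
LOAD_FAST i → push 1. Stack: [1]
LOAD_CONST → push 1. Stack: [1, 1]
BINARY_OP + → 1 + 1 = 2. Stack: [2]
STORE_FAST i → i=2. Stack: []
LOAD_FAST i → push 2. Stack: [2]
LOAD_CONST → push 2. Stack: [2, 2]
COMPARE_OP bool(<) → 2 vs 2 = False. Stack: [False]
POP_JUMP_IF_FALSE → pop False; jump. Stack: []
LOAD_FAST u → push -24. Stack: [-24]
RETURN_VALUE → return -24.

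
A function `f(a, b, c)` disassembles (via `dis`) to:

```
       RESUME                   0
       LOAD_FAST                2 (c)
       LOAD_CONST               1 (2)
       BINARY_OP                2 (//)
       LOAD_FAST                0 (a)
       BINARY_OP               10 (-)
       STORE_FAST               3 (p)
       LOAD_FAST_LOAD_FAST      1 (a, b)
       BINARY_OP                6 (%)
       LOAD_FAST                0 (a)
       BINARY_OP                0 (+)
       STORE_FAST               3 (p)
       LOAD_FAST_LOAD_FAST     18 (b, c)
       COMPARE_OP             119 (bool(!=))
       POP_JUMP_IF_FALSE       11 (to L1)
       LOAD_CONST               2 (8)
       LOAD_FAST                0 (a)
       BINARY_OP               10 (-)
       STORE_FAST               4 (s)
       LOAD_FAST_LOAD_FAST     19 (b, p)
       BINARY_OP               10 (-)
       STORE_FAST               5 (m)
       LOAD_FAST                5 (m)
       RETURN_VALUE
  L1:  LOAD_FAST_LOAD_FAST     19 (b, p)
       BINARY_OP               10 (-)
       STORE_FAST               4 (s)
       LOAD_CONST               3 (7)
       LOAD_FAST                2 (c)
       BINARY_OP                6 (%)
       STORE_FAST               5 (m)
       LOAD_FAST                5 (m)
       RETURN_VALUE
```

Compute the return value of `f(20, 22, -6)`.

LOAD_FAST c → push -6. Stack: [-6]
LOAD_CONST → push 2. Stack: [-6, 2]
BINARY_OP // → -6 // 2 = -3. Stack: [-3]
LOAD_FAST a → push 20. Stack: [-3, 20]
BINARY_OP - → -3 - 20 = -23. Stack: [-23]
STORE_FAST p → p=-23. Stack: []
LOAD_FAST_LOAD_FAST a,b → push 20,22. Stack: [20, 22]
BINARY_OP % → 20 % 22 = 20. Stack: [20]
LOAD_FAST a → push 20. Stack: [20, 20]
BINARY_OP + → 20 + 20 = 40. Stack: [40]
STORE_FAST p → p=40. Stack: []
LOAD_FAST_LOAD_FAST b,c → push 22,-6. Stack: [22, -6]
COMPARE_OP bool(!=) → 22 vs -6 = True. Stack: [True]
POP_JUMP_IF_FALSE → pop True; no jump. Stack: []
LOAD_CONST → push 8. Stack: [8]
LOAD_FAST a → push 20. Stack: [8, 20]
BINARY_OP - → 8 - 20 = -12. Stack: [-12]
STORE_FAST s → s=-12. Stack: []
LOAD_FAST_LOAD_FAST b,p → push 22,40. Stack: [22, 40]
BINARY_OP - → 22 - 40 = -18. Stack: [-18]
STORE_FAST m → m=-18. Stack: []
LOAD_FAST m → push -18. Stack: [-18]
RETURN_VALUE → return -18.

-18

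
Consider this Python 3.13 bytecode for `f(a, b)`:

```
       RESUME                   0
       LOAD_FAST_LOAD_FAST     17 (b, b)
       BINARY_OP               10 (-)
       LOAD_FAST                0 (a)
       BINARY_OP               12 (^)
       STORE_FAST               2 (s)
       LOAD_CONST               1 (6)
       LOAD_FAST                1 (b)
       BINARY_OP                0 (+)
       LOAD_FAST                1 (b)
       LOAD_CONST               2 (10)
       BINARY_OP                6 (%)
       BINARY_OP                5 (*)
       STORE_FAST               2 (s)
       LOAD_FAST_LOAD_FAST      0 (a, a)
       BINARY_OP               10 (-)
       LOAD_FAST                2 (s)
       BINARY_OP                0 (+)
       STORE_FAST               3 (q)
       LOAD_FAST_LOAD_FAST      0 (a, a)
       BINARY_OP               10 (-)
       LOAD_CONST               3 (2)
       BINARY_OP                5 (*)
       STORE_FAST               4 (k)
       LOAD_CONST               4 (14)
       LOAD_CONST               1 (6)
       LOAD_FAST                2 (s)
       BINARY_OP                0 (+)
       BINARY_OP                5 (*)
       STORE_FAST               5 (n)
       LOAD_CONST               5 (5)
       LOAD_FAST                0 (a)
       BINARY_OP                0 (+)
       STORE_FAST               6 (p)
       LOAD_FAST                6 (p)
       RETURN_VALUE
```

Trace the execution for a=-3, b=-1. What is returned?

2

LOAD_FAST_LOAD_FAST b,b → push -1,-1. Stack: [-1, -1]
BINARY_OP - → -1 - -1 = 0. Stack: [0]
LOAD_FAST a → push -3. Stack: [0, -3]
BINARY_OP ^ → 0 ^ -3 = -3. Stack: [-3]
STORE_FAST s → s=-3. Stack: []
LOAD_CONST → push 6. Stack: [6]
LOAD_FAST b → push -1. Stack: [6, -1]
BINARY_OP + → 6 + -1 = 5. Stack: [5]
LOAD_FAST b → push -1. Stack: [5, -1]
LOAD_CONST → push 10. Stack: [5, -1, 10]
BINARY_OP % → -1 % 10 = 9. Stack: [5, 9]
BINARY_OP * → 5 * 9 = 45. Stack: [45]
STORE_FAST s → s=45. Stack: []
LOAD_FAST_LOAD_FAST a,a → push -3,-3. Stack: [-3, -3]
BINARY_OP - → -3 - -3 = 0. Stack: [0]
LOAD_FAST s → push 45. Stack: [0, 45]
BINARY_OP + → 0 + 45 = 45. Stack: [45]
STORE_FAST q → q=45. Stack: []
LOAD_FAST_LOAD_FAST a,a → push -3,-3. Stack: [-3, -3]
BINARY_OP - → -3 - -3 = 0. Stack: [0]
LOAD_CONST → push 2. Stack: [0, 2]
BINARY_OP * → 0 * 2 = 0. Stack: [0]
STORE_FAST k → k=0. Stack: []
LOAD_CONST → push 14. Stack: [14]
LOAD_CONST → push 6. Stack: [14, 6]
LOAD_FAST s → push 45. Stack: [14, 6, 45]
BINARY_OP + → 6 + 45 = 51. Stack: [14, 51]
BINARY_OP * → 14 * 51 = 714. Stack: [714]
STORE_FAST n → n=714. Stack: []
LOAD_CONST → push 5. Stack: [5]
LOAD_FAST a → push -3. Stack: [5, -3]
BINARY_OP + → 5 + -3 = 2. Stack: [2]
STORE_FAST p → p=2. Stack: []
LOAD_FAST p → push 2. Stack: [2]
RETURN_VALUE → return 2.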